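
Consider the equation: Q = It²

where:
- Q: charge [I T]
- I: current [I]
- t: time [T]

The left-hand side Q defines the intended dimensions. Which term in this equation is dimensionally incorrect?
The right-hand side term It²

Q has dimensions [I T], but It² has dimensions [I T^2], so the term It² is dimensionally wrong for Q.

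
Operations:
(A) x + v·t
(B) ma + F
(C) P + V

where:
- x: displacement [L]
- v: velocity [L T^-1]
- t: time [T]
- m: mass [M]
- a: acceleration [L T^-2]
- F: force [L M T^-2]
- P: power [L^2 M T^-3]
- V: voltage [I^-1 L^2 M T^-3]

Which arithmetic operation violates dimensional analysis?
(C) P + V

(A) x + v·t: x [L] and v·t [L] — same dimensions ✓
(B) ma + F: ma [L M T^-2] and F [L M T^-2] — same dimensions ✓
(C) P + V: P [L^2 M T^-3] and V [I^-1 L^2 M T^-3] — different dimensions cannot be added/subtracted ✗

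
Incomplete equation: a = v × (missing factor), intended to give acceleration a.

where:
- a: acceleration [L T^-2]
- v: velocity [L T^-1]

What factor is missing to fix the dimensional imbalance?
1/t (inverse time), dimensions [T^-1]

a has dimensions [L T^-2] and v has dimensions [L T^-1].
The missing factor must have dimensions [L T^-2] / [L T^-1] = [T^-1], i.e. inverse time (1/t).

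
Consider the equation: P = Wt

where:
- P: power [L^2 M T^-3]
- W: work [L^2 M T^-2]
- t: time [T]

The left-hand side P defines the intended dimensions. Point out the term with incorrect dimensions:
The right-hand side term Wt

P has dimensions [L^2 M T^-3], but Wt has dimensions [L^2 M T^-1], so the term Wt is dimensionally wrong for P.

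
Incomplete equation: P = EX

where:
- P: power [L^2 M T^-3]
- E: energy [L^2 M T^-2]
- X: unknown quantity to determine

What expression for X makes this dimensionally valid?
X = f (inverse time / frequency (1/t)), dimensions [T^-1]

P has dimensions [L^2 M T^-3]; the rest of the RHS (E) has dimensions [L^2 M T^-2].
So X must have dimensions [T^-1] — X = f (inverse time / frequency (1/t)).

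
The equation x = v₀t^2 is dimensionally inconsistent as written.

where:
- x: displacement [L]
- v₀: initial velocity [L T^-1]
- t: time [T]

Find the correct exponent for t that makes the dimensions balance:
The exponent of t should be 1: x = v₀t

The LHS x has dimensions [L]; t has dimensions [T].
As written, the RHS v₀t^2 (exponent 2 on t) has dimensions [L T], which does not match.
With exponent 1, the RHS v₀t has dimensions [L], matching the LHS.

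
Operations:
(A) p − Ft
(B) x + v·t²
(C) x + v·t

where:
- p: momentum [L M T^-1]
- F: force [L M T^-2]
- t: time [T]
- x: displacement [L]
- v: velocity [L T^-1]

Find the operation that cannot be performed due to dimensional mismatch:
(B) x + v·t²

(A) p − Ft: p [L M T^-1] and Ft [L M T^-1] — same dimensions ✓
(B) x + v·t²: x [L] and v·t² [L T] — different dimensions cannot be added/subtracted ✗
(C) x + v·t: x [L] and v·t [L] — same dimensions ✓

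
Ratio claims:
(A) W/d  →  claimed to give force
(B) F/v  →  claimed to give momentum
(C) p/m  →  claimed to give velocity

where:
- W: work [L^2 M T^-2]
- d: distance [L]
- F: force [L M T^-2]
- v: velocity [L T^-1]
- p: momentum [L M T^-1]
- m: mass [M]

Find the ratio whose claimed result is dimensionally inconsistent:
(B) F/v does not give momentum

(A) W/d: [L M T^-2] = force [L M T^-2] ✓
(B) F/v: [M T^-1] ≠ momentum [L M T^-1] ✗
(C) p/m: [L T^-1] = velocity [L T^-1] ✓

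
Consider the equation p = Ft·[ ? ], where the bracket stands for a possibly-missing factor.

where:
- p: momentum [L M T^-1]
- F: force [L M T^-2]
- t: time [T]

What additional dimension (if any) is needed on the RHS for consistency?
Nothing is missing — the bracketed factor must be dimensionless.

p has dimensions [L M T^-1] and Ft already has dimensions [L M T^-1], so p = Ft is dimensionally complete.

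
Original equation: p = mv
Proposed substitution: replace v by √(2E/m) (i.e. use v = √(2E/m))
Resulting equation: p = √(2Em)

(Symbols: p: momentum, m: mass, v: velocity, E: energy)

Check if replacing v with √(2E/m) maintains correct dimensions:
Yes

[v] = [L T^-1] and [√(2E/m)] = [L T^-1]. These match, so the substitution replaces a quantity by one of the same dimensions and the result p = √(2Em) has LHS [L M T^-1] vs RHS [L M T^-1] — still consistent.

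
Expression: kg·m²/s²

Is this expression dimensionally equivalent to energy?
Yes

The expression kg·m²/s² has dimensions [L^2 M T^-2], which is exactly energy [L^2 M T^-2].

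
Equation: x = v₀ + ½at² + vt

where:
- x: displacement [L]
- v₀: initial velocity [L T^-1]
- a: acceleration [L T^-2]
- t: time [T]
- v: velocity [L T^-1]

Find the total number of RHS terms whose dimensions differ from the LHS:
1

LHS x: [L]
- v₀: [L T^-1] ✗
- ½at²: [L] ✓
- vt: [L] ✓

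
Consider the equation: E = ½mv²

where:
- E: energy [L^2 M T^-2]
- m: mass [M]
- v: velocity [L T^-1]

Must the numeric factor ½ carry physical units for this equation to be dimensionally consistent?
No

E has dimensions [L^2 M T^-2] and mv² already has dimensions [L^2 M T^-2], so the equation balances without ½ contributing any dimensions. ½ is a pure (dimensionless) number; changing or removing it would not affect dimensional consistency.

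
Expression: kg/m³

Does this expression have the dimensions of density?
Yes

The expression kg/m³ has dimensions [L^-3 M], which is exactly density [L^-3 M].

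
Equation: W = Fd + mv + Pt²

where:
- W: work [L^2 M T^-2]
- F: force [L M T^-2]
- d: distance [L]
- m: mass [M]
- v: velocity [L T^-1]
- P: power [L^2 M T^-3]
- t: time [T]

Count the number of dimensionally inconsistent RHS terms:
2

LHS W: [L^2 M T^-2]
- Fd: [L^2 M T^-2] ✓
- mv: [L M T^-1] ✗
- Pt²: [L^2 M T^-1] ✗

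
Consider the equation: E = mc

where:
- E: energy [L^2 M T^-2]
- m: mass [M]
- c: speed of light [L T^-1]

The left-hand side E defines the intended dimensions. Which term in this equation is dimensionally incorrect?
The right-hand side term mc

E has dimensions [L^2 M T^-2], but mc has dimensions [L M T^-1], so the term mc is dimensionally wrong for E.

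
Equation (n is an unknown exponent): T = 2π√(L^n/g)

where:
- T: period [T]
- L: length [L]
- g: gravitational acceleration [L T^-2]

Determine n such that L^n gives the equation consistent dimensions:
n = 1

T has dimensions [T]; L has dimensions [L].
With n = 1: 2π√(L^1/g) has dimensions [T], matching the LHS ✓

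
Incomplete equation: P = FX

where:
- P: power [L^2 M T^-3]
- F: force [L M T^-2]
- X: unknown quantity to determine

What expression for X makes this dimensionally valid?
X = v (velocity), dimensions [L T^-1]

P has dimensions [L^2 M T^-3]; the rest of the RHS (F) has dimensions [L M T^-2].
So X must have dimensions [L T^-1] — X = v (velocity).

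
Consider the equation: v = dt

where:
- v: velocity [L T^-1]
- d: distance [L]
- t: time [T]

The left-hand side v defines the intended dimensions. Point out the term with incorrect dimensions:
The right-hand side term dt

v has dimensions [L T^-1], but dt has dimensions [L T], so the term dt is dimensionally wrong for v.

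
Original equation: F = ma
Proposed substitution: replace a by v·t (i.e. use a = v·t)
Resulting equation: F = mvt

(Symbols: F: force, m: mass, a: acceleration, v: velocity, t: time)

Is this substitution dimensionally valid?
No

[a] = [L T^-2] and [v·t] = [L]. These differ, so the substitution replaces a quantity by one of different dimensions and the result F = mvt has LHS [L M T^-2] vs RHS [L M] — inconsistent.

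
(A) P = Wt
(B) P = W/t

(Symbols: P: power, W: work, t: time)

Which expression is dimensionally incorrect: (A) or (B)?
(A)

(A) P = Wt: LHS [L^2 M T^-3], RHS [L^2 M T^-1] ✗
(B) P = W/t: LHS [L^2 M T^-3], RHS [L^2 M T^-3] ✓

Expression (A) P = Wt is dimensionally incorrect.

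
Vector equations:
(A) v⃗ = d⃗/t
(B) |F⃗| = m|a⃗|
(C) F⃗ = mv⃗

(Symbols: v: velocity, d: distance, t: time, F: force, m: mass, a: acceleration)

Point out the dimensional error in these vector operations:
(C) F⃗ = mv⃗

(A) v⃗ = d⃗/t: LHS [L T^-1], RHS [L T^-1] ✓ — displacement (vector) divided by time (scalar)
(B) |F⃗| = m|a⃗|: LHS [L M T^-2], RHS [L M T^-2] ✓ — magnitudes of vectors are scalars
(C) F⃗ = mv⃗: LHS [L M T^-2], RHS [L M T^-1] ✗ — mass times velocity is momentum, not force; should be ma⃗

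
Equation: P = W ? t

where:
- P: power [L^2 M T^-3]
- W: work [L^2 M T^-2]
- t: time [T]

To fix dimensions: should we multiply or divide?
division (÷): P = W ÷ t

P [L^2 M T^-3]; W [L^2 M T^-2]; t [T].
W × t → [L^2 M T^-1] ✗
W ÷ t → [L^2 M T^-3] ✓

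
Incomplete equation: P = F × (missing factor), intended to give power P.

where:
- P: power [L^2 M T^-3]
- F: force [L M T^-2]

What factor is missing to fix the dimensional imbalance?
v (velocity), dimensions [L T^-1]

P has dimensions [L^2 M T^-3] and F has dimensions [L M T^-2].
The missing factor must have dimensions [L^2 M T^-3] / [L M T^-2] = [L T^-1], i.e. velocity (v).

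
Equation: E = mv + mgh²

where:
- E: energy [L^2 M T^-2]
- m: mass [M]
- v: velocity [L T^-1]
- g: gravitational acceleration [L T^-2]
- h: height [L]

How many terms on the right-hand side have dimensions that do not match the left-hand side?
2

LHS E: [L^2 M T^-2]
- mv: [L M T^-1] ✗
- mgh²: [L^3 M T^-2] ✗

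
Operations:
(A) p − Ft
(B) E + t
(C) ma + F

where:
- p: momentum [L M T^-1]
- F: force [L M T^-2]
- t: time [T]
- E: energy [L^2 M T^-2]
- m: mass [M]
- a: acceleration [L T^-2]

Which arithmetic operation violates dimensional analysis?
(B) E + t

(A) p − Ft: p [L M T^-1] and Ft [L M T^-1] — same dimensions ✓
(B) E + t: E [L^2 M T^-2] and t [T] — different dimensions cannot be added/subtracted ✗
(C) ma + F: ma [L M T^-2] and F [L M T^-2] — same dimensions ✓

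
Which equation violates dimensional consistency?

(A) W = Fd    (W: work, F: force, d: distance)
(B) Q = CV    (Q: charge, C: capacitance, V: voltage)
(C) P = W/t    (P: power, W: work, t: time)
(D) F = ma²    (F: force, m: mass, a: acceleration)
(D) F = ma²

The equation (D) F = ma² is dimensionally incorrect.

LHS (F): [L M T^-2]
RHS (ma²): [L^2 M T^-4] ✗

The dimensions do not match. The other three equations balance.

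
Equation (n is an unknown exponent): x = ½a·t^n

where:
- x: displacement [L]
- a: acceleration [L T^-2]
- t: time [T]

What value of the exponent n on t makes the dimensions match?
n = 2

x has dimensions [L]; t has dimensions [T].
The rest of the RHS has dimensions [L T^-2], so t^n must supply [T^2].
With n = 2: ½a·t^2 has dimensions [L], matching the LHS ✓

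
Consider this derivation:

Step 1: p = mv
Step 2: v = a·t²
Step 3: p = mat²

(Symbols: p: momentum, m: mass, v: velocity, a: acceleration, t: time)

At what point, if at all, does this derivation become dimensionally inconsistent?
Step 2

Step 1: p = mv → LHS [L M T^-1], RHS [L M T^-1] ✓
Step 2: v = a·t² → LHS [L T^-1], RHS [L] ✗

The first dimensional inconsistency appears in step 2: v = a·t²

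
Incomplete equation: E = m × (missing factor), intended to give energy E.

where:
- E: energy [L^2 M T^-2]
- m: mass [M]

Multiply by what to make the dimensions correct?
v² (velocity squared), dimensions [L^2 T^-2]

E has dimensions [L^2 M T^-2] and m has dimensions [M].
The missing factor must have dimensions [L^2 M T^-2] / [M] = [L^2 T^-2], i.e. velocity squared (v²).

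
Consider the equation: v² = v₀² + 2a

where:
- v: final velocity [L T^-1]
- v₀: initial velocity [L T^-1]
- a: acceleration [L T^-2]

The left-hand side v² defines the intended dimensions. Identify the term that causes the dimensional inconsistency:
The term 2a

Checking each RHS term against the LHS:
- v₀²: [L^2 T^-2] — matches v² [L^2 T^-2] ✓
- 2a: [L T^-2] — does NOT match v² [L^2 T^-2] ✗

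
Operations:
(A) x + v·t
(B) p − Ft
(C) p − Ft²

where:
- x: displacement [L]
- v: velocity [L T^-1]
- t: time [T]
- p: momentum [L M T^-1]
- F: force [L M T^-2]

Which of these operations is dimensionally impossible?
(C) p − Ft²

(A) x + v·t: x [L] and v·t [L] — same dimensions ✓
(B) p − Ft: p [L M T^-1] and Ft [L M T^-1] — same dimensions ✓
(C) p − Ft²: p [L M T^-1] and Ft² [L M] — different dimensions cannot be added/subtracted ✗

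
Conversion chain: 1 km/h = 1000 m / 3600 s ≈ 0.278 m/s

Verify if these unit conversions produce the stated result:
The chain is correct (no errors).

Correct: 1 km = 1000 m, 1 h = 3600 s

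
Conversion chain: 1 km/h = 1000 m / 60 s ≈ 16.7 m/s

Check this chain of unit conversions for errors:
The chain is incorrect (it contains an error).

Incorrect: 1 h = 3600 s, not 60 s (1 km/h ≈ 0.278 m/s)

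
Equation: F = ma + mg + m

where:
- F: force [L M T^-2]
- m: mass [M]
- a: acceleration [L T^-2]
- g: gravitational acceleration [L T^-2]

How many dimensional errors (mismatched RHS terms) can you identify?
1

LHS F: [L M T^-2]
- ma: [L M T^-2] ✓
- mg: [L M T^-2] ✓
- m: [M] ✗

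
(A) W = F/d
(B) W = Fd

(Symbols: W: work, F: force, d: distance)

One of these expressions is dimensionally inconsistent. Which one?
(A)

(A) W = F/d: LHS [L^2 M T^-2], RHS [M T^-2] ✗
(B) W = Fd: LHS [L^2 M T^-2], RHS [L^2 M T^-2] ✓

Expression (A) W = F/d is dimensionally incorrect.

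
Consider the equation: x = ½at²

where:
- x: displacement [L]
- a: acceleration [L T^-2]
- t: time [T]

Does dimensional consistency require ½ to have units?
No

x has dimensions [L] and at² already has dimensions [L], so the equation balances without ½ contributing any dimensions. ½ is a pure (dimensionless) number; changing or removing it would not affect dimensional consistency.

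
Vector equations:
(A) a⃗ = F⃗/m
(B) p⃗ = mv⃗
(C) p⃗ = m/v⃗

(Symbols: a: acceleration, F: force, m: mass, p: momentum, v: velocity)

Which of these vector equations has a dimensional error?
(C) p⃗ = m/v⃗

(A) a⃗ = F⃗/m: LHS [L T^-2], RHS [L T^-2] ✓ — force (vector) divided by mass (scalar)
(B) p⃗ = mv⃗: LHS [L M T^-1], RHS [L M T^-1] ✓ — mass (scalar) times velocity (vector)
(C) p⃗ = m/v⃗: LHS [L M T^-1], RHS [L^-1 M T] ✗ — momentum is mass times velocity; should be mv⃗ (and division by a vector is undefined)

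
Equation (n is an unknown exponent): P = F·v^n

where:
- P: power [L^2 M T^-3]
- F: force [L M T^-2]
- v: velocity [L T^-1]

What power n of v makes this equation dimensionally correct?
n = 1

P has dimensions [L^2 M T^-3]; v has dimensions [L T^-1].
The rest of the RHS has dimensions [L M T^-2], so v^n must supply [L T^-1].
With n = 1: F·v^1 has dimensions [L^2 M T^-3], matching the LHS ✓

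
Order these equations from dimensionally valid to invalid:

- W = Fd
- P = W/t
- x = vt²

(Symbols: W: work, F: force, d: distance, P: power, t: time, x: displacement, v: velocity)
Dimensionally correct: W = Fd, P = W/t
Dimensionally incorrect: x = vt²
Ordered (correct first, then incorrect): W = Fd, P = W/t, x = vt²

- W = Fd: LHS [L^2 M T^-2], RHS [L^2 M T^-2] → correct ✓
- P = W/t: LHS [L^2 M T^-3], RHS [L^2 M T^-3] → correct ✓
- x = vt²: LHS [L], RHS [L T] → incorrect ✗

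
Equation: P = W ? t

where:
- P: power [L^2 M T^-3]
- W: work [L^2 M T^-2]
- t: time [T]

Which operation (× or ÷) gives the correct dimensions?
division (÷): P = W ÷ t

P [L^2 M T^-3]; W [L^2 M T^-2]; t [T].
W × t → [L^2 M T^-1] ✗
W ÷ t → [L^2 M T^-3] ✓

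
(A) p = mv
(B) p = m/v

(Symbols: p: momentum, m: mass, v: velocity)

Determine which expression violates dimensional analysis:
(B)

(A) p = mv: LHS [L M T^-1], RHS [L M T^-1] ✓
(B) p = m/v: LHS [L M T^-1], RHS [L^-1 M T] ✗

Expression (B) p = m/v is dimensionally incorrect.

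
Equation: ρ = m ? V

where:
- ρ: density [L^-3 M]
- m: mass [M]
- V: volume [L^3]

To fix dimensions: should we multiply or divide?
division (÷): ρ = m ÷ V

ρ [L^-3 M]; m [M]; V [L^3].
m × V → [L^3 M] ✗
m ÷ V → [L^-3 M] ✓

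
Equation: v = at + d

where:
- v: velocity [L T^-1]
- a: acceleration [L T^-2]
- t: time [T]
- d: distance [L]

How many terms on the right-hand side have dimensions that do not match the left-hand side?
1

LHS v: [L T^-1]
- at: [L T^-1] ✓
- d: [L] ✗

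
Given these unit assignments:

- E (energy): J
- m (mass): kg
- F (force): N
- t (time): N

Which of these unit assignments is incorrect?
t

The variable t (time) should have units s, not N.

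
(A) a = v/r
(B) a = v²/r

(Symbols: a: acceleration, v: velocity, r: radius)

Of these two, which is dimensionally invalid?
(A)

(A) a = v/r: LHS [L T^-2], RHS [T^-1] ✗
(B) a = v²/r: LHS [L T^-2], RHS [L T^-2] ✓

Expression (A) a = v/r is dimensionally incorrect.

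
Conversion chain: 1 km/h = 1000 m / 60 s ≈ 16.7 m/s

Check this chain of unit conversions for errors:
The chain is incorrect (it contains an error).

Incorrect: 1 h = 3600 s, not 60 s (1 km/h ≈ 0.278 m/s)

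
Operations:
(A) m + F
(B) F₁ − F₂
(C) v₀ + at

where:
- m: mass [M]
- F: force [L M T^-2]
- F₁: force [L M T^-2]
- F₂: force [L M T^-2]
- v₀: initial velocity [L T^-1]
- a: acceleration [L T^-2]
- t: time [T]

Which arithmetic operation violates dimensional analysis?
(A) m + F

(A) m + F: m [M] and F [L M T^-2] — different dimensions cannot be added/subtracted ✗
(B) F₁ − F₂: F₁ [L M T^-2] and F₂ [L M T^-2] — same dimensions ✓
(C) v₀ + at: v₀ [L T^-1] and at [L T^-1] — same dimensions ✓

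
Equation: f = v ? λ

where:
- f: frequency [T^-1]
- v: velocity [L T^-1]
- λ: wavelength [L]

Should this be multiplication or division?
division (÷): f = v ÷ λ

f [T^-1]; v [L T^-1]; λ [L].
v × λ → [L^2 T^-1] ✗
v ÷ λ → [T^-1] ✓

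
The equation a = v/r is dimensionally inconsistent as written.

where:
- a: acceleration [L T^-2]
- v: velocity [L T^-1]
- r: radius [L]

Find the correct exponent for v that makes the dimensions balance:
The exponent of v should be 2: a = v^2/r

The LHS a has dimensions [L T^-2]; v has dimensions [L T^-1].
As written, the RHS v/r (exponent 1 on v) has dimensions [T^-1], which does not match.
With exponent 2, the RHS v^2/r has dimensions [L T^-2], matching the LHS.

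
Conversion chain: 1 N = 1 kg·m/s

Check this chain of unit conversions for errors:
The chain is incorrect (it contains an error).

Incorrect: Newton is kg·m/s², not kg·m/s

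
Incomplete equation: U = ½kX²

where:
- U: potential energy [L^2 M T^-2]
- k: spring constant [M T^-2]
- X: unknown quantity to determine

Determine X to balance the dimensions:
X = x (displacement), dimensions [L]

U has dimensions [L^2 M T^-2]; the rest of the RHS (½k) has dimensions [M T^-2].
So X² must have dimensions [L^2], i.e. X has dimensions [L] — X = x (displacement).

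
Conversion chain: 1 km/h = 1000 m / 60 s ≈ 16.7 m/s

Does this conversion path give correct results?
The chain is incorrect (it contains an error).

Incorrect: 1 h = 3600 s, not 60 s (1 km/h ≈ 0.278 m/s)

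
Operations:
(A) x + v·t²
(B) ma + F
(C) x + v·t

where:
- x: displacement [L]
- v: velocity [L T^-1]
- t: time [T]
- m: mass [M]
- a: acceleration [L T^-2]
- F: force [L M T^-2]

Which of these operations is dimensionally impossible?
(A) x + v·t²

(A) x + v·t²: x [L] and v·t² [L T] — different dimensions cannot be added/subtracted ✗
(B) ma + F: ma [L M T^-2] and F [L M T^-2] — same dimensions ✓
(C) x + v·t: x [L] and v·t [L] — same dimensions ✓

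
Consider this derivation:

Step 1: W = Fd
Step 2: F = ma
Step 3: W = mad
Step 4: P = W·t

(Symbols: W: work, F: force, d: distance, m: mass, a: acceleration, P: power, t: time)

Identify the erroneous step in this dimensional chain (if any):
Step 4

Step 1: W = Fd → LHS [L^2 M T^-2], RHS [L^2 M T^-2] ✓
Step 2: F = ma → LHS [L M T^-2], RHS [L M T^-2] ✓
Step 3: W = mad → LHS [L^2 M T^-2], RHS [L^2 M T^-2] ✓
Step 4: P = W·t → LHS [L^2 M T^-3], RHS [L^2 M T^-1] ✗

The first dimensional inconsistency appears in step 4: P = W·t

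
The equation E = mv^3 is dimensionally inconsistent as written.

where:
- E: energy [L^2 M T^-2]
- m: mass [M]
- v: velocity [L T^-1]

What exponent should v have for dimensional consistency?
The exponent of v should be 2: E = mv^2

The LHS E has dimensions [L^2 M T^-2]; v has dimensions [L T^-1].
As written, the RHS mv^3 (exponent 3 on v) has dimensions [L^3 M T^-3], which does not match.
With exponent 2, the RHS mv^2 has dimensions [L^2 M T^-2], matching the LHS.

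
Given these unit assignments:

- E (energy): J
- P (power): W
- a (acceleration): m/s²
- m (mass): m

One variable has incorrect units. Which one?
m

The variable m (mass) should have units kg, not m.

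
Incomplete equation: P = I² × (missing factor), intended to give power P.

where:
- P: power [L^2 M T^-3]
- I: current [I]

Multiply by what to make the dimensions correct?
R (resistance), dimensions [I^-2 L^2 M T^-3]

P has dimensions [L^2 M T^-3] and I² has dimensions [I^2].
The missing factor must have dimensions [L^2 M T^-3] / [I^2] = [I^-2 L^2 M T^-3], i.e. resistance (R).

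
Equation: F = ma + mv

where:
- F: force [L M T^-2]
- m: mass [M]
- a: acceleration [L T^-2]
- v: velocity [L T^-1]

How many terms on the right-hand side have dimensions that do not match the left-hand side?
1

LHS F: [L M T^-2]
- ma: [L M T^-2] ✓
- mv: [L M T^-1] ✗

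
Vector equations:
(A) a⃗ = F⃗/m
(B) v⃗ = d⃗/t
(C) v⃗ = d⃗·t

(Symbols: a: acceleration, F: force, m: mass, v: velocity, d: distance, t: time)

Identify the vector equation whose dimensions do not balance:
(C) v⃗ = d⃗·t

(A) a⃗ = F⃗/m: LHS [L T^-2], RHS [L T^-2] ✓ — force (vector) divided by mass (scalar)
(B) v⃗ = d⃗/t: LHS [L T^-1], RHS [L T^-1] ✓ — displacement (vector) divided by time (scalar)
(C) v⃗ = d⃗·t: LHS [L T^-1], RHS [L T] ✗ — velocity is displacement per time; should be d⃗/t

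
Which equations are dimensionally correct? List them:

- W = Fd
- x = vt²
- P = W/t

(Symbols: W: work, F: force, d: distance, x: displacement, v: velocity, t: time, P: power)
Dimensionally correct: W = Fd, P = W/t
Dimensionally incorrect: x = vt²
Ordered (correct first, then incorrect): W = Fd, P = W/t, x = vt²

- W = Fd: LHS [L^2 M T^-2], RHS [L^2 M T^-2] → correct ✓
- x = vt²: LHS [L], RHS [L T] → incorrect ✗
- P = W/t: LHS [L^2 M T^-3], RHS [L^2 M T^-3] → correct ✓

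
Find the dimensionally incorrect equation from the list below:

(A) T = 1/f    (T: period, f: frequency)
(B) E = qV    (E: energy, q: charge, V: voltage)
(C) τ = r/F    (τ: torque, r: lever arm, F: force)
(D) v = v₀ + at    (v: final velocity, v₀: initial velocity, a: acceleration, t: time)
(C) τ = r/F

The equation (C) τ = r/F is dimensionally incorrect.

LHS (τ): [L^2 M T^-2]
RHS (r/F): [M^-1 T^2] ✗

The dimensions do not match. The other three equations balance.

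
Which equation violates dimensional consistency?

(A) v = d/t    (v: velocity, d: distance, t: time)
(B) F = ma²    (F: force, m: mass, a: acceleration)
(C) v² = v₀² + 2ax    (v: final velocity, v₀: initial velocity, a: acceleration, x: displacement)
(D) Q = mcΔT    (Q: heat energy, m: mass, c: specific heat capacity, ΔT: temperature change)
(B) F = ma²

The equation (B) F = ma² is dimensionally incorrect.

LHS (F): [L M T^-2]
RHS (ma²): [L^2 M T^-4] ✗

The dimensions do not match. The other three equations balance.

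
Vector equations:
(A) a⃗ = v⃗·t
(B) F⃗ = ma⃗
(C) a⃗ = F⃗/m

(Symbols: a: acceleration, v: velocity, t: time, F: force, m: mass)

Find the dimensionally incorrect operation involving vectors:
(A) a⃗ = v⃗·t

(A) a⃗ = v⃗·t: LHS [L T^-2], RHS [L] ✗ — acceleration is velocity per time; should be v⃗/t
(B) F⃗ = ma⃗: LHS [L M T^-2], RHS [L M T^-2] ✓ — Force and acceleration are vectors, mass is a scalar
(C) a⃗ = F⃗/m: LHS [L T^-2], RHS [L T^-2] ✓ — force (vector) divided by mass (scalar)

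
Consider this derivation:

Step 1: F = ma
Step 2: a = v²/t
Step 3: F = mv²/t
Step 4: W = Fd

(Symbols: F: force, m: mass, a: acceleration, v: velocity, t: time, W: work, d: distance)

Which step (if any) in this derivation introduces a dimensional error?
Step 2

Step 1: F = ma → LHS [L M T^-2], RHS [L M T^-2] ✓
Step 2: a = v²/t → LHS [L T^-2], RHS [L^2 T^-3] ✗

The first dimensional inconsistency appears in step 2: a = v²/t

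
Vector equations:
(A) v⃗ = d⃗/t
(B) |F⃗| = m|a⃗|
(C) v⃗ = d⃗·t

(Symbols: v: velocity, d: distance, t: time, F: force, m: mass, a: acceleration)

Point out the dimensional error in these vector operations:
(C) v⃗ = d⃗·t

(A) v⃗ = d⃗/t: LHS [L T^-1], RHS [L T^-1] ✓ — displacement (vector) divided by time (scalar)
(B) |F⃗| = m|a⃗|: LHS [L M T^-2], RHS [L M T^-2] ✓ — magnitudes of vectors are scalars
(C) v⃗ = d⃗·t: LHS [L T^-1], RHS [L T] ✗ — velocity is displacement per time; should be d⃗/t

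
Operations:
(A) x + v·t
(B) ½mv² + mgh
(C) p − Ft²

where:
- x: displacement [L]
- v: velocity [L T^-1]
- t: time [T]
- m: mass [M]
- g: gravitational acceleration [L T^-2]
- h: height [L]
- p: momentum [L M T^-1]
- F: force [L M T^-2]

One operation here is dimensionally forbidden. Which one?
(C) p − Ft²

(A) x + v·t: x [L] and v·t [L] — same dimensions ✓
(B) ½mv² + mgh: ½mv² [L^2 M T^-2] and mgh [L^2 M T^-2] — same dimensions ✓
(C) p − Ft²: p [L M T^-1] and Ft² [L M] — different dimensions cannot be added/subtracted ✗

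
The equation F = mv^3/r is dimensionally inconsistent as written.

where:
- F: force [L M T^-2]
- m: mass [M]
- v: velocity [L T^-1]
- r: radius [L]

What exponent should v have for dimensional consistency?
The exponent of v should be 2: F = mv^2/r

The LHS F has dimensions [L M T^-2]; v has dimensions [L T^-1].
As written, the RHS mv^3/r (exponent 3 on v) has dimensions [L^2 M T^-3], which does not match.
With exponent 2, the RHS mv^2/r has dimensions [L M T^-2], matching the LHS.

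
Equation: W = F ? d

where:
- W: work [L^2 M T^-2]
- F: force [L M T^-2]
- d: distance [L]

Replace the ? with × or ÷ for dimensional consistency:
multiplication (×): W = F × d

W [L^2 M T^-2]; F [L M T^-2]; d [L].
F × d → [L^2 M T^-2] ✓
F ÷ d → [M T^-2] ✗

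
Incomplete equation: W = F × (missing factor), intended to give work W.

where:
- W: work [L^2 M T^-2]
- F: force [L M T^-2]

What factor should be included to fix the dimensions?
d (distance), dimensions [L]

W has dimensions [L^2 M T^-2] and F has dimensions [L M T^-2].
The missing factor must have dimensions [L^2 M T^-2] / [L M T^-2] = [L], i.e. distance (d).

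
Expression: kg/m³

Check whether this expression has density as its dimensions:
Yes

The expression kg/m³ has dimensions [L^-3 M], which is exactly density [L^-3 M].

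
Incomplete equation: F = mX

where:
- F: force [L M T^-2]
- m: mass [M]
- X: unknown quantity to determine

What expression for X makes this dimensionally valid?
X = a (acceleration), dimensions [L T^-2]

F has dimensions [L M T^-2]; the rest of the RHS (m) has dimensions [M].
So X must have dimensions [L T^-2] — X = a (acceleration).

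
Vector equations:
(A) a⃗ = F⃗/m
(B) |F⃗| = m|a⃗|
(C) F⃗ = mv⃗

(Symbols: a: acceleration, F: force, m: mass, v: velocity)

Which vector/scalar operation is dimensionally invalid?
(C) F⃗ = mv⃗

(A) a⃗ = F⃗/m: LHS [L T^-2], RHS [L T^-2] ✓ — force (vector) divided by mass (scalar)
(B) |F⃗| = m|a⃗|: LHS [L M T^-2], RHS [L M T^-2] ✓ — magnitudes of vectors are scalars
(C) F⃗ = mv⃗: LHS [L M T^-2], RHS [L M T^-1] ✗ — mass times velocity is momentum, not force; should be ma⃗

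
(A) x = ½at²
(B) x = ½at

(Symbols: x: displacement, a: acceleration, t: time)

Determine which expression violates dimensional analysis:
(B)

(A) x = ½at²: LHS [L], RHS [L] ✓
(B) x = ½at: LHS [L], RHS [L T^-1] ✗

Expression (B) x = ½at is dimensionally incorrect.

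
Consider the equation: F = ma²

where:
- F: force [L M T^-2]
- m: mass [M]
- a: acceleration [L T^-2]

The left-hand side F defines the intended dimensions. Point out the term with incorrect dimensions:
The right-hand side term ma²

F has dimensions [L M T^-2], but ma² has dimensions [L^2 M T^-4], so the term ma² is dimensionally wrong for F.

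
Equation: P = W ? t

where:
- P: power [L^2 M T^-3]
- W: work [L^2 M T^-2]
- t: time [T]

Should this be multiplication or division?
division (÷): P = W ÷ t

P [L^2 M T^-3]; W [L^2 M T^-2]; t [T].
W × t → [L^2 M T^-1] ✗
W ÷ t → [L^2 M T^-3] ✓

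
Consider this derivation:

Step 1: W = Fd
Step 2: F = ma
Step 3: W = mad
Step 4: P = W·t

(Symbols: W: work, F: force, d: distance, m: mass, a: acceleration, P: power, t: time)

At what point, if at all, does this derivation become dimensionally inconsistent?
Step 4

Step 1: W = Fd → LHS [L^2 M T^-2], RHS [L^2 M T^-2] ✓
Step 2: F = ma → LHS [L M T^-2], RHS [L M T^-2] ✓
Step 3: W = mad → LHS [L^2 M T^-2], RHS [L^2 M T^-2] ✓
Step 4: P = W·t → LHS [L^2 M T^-3], RHS [L^2 M T^-1] ✗

The first dimensional inconsistency appears in step 4: P = W·t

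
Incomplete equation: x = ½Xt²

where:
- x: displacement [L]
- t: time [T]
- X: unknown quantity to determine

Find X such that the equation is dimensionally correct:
X = a (acceleration), dimensions [L T^-2]

x has dimensions [L]; the rest of the RHS (½ t²) has dimensions [T^2].
So X must have dimensions [L T^-2] — X = a (acceleration).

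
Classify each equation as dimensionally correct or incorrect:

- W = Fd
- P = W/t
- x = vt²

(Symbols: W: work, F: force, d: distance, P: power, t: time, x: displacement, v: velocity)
Dimensionally correct: W = Fd, P = W/t
Dimensionally incorrect: x = vt²
Ordered (correct first, then incorrect): W = Fd, P = W/t, x = vt²

- W = Fd: LHS [L^2 M T^-2], RHS [L^2 M T^-2] → correct ✓
- P = W/t: LHS [L^2 M T^-3], RHS [L^2 M T^-3] → correct ✓
- x = vt²: LHS [L], RHS [L T] → incorrect ✗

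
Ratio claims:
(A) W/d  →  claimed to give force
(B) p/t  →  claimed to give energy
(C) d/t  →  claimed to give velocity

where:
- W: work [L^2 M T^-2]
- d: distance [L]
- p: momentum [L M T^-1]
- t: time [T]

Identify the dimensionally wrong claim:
(B) p/t does not give energy

(A) W/d: [L M T^-2] = force [L M T^-2] ✓
(B) p/t: [L M T^-2] ≠ energy [L^2 M T^-2] ✗
(C) d/t: [L T^-1] = velocity [L T^-1] ✓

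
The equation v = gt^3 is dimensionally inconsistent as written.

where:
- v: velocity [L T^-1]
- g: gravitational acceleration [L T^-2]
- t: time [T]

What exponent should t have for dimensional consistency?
The exponent of t should be 1: v = gt

The LHS v has dimensions [L T^-1]; t has dimensions [T].
As written, the RHS gt^3 (exponent 3 on t) has dimensions [L T], which does not match.
With exponent 1, the RHS gt has dimensions [L T^-1], matching the LHS.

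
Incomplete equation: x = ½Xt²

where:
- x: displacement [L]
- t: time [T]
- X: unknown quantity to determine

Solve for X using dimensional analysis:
X = a (acceleration), dimensions [L T^-2]

x has dimensions [L]; the rest of the RHS (½ t²) has dimensions [T^2].
So X must have dimensions [L T^-2] — X = a (acceleration).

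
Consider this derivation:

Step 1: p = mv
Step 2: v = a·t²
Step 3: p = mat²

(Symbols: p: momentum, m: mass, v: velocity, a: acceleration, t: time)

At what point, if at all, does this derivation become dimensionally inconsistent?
Step 2

Step 1: p = mv → LHS [L M T^-1], RHS [L M T^-1] ✓
Step 2: v = a·t² → LHS [L T^-1], RHS [L] ✗

The first dimensional inconsistency appears in step 2: v = a·t²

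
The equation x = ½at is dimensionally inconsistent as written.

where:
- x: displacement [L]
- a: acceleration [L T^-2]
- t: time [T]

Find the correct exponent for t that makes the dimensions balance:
The exponent of t should be 2: x = ½at^2

The LHS x has dimensions [L]; t has dimensions [T].
As written, the RHS ½at (exponent 1 on t) has dimensions [L T^-1], which does not match.
With exponent 2, the RHS ½at^2 has dimensions [L], matching the LHS.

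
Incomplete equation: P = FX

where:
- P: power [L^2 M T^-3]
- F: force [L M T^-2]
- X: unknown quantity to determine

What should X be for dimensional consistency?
X = v (velocity), dimensions [L T^-1]

P has dimensions [L^2 M T^-3]; the rest of the RHS (F) has dimensions [L M T^-2].
So X must have dimensions [L T^-1] — X = v (velocity).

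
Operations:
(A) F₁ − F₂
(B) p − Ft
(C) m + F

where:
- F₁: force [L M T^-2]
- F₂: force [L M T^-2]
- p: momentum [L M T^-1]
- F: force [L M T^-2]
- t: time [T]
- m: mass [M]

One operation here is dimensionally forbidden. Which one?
(C) m + F

(A) F₁ − F₂: F₁ [L M T^-2] and F₂ [L M T^-2] — same dimensions ✓
(B) p − Ft: p [L M T^-1] and Ft [L M T^-1] — same dimensions ✓
(C) m + F: m [M] and F [L M T^-2] — different dimensions cannot be added/subtracted ✗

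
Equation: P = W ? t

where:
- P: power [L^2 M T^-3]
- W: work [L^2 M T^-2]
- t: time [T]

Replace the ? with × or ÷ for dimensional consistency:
division (÷): P = W ÷ t

P [L^2 M T^-3]; W [L^2 M T^-2]; t [T].
W × t → [L^2 M T^-1] ✗
W ÷ t → [L^2 M T^-3] ✓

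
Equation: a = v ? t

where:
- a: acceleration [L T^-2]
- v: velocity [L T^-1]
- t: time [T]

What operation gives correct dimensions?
division (÷): a = v ÷ t

a [L T^-2]; v [L T^-1]; t [T].
v × t → [L] ✗
v ÷ t → [L T^-2] ✓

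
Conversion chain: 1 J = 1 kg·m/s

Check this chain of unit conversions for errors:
The chain is incorrect (it contains an error).

Incorrect: Joule is kg·m²/s², not kg·m/s (that is momentum)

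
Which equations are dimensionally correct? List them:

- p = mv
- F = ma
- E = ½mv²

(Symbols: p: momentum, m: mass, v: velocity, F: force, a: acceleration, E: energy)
Dimensionally correct: p = mv, F = ma, E = ½mv²
Dimensionally incorrect: none
Ordered (correct first, then incorrect): p = mv, F = ma, E = ½mv²

- p = mv: LHS [L M T^-1], RHS [L M T^-1] → correct ✓
- F = ma: LHS [L M T^-2], RHS [L M T^-2] → correct ✓
- E = ½mv²: LHS [L^2 M T^-2], RHS [L^2 M T^-2] → correct ✓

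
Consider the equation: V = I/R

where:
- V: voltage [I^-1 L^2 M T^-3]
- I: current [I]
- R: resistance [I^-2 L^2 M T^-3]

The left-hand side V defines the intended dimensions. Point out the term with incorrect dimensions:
The right-hand side term I/R

V has dimensions [I^-1 L^2 M T^-3], but I/R has dimensions [I^3 L^-2 M^-1 T^3], so the term I/R is dimensionally wrong for V.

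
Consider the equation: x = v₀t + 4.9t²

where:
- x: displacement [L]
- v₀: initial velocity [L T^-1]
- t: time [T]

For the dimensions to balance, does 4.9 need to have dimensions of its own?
Yes

x has dimensions [L], while t² alone has dimensions [T^2]. For the equation to balance, the factor 4.9 must carry dimensions [L T^-2] — it is a dimensional constant (a numerical value of a physical quantity with its units suppressed), not a pure number.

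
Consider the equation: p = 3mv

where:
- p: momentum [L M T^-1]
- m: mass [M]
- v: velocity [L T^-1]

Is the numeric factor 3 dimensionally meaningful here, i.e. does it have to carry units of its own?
No

p has dimensions [L M T^-1] and mv already has dimensions [L M T^-1], so the equation balances without 3 contributing any dimensions. 3 is a pure (dimensionless) number; changing or removing it would not affect dimensional consistency.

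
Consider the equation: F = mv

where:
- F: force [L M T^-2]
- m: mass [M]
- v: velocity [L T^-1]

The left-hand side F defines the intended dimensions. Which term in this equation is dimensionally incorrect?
The right-hand side term mv

F has dimensions [L M T^-2], but mv has dimensions [L M T^-1], so the term mv is dimensionally wrong for F.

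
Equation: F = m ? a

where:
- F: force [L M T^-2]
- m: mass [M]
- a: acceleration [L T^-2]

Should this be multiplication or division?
multiplication (×): F = m × a

F [L M T^-2]; m [M]; a [L T^-2].
m × a → [L M T^-2] ✓
m ÷ a → [L^-1 M T^2] ✗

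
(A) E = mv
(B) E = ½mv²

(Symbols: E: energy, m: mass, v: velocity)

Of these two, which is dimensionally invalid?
(A)

(A) E = mv: LHS [L^2 M T^-2], RHS [L M T^-1] ✗
(B) E = ½mv²: LHS [L^2 M T^-2], RHS [L^2 M T^-2] ✓

Expression (A) E = mv is dimensionally incorrect.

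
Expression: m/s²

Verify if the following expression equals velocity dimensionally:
No

The expression m/s² has dimensions [L T^-2], but velocity has dimensions [L T^-1].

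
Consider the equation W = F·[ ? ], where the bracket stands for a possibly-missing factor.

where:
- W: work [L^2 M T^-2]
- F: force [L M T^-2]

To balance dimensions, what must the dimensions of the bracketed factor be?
[L] — length (e.g. a distance d)

W has dimensions [L^2 M T^-2]; F has dimensions [L M T^-2].
The bracketed factor must supply [L^2 M T^-2] / [L M T^-2] = [L].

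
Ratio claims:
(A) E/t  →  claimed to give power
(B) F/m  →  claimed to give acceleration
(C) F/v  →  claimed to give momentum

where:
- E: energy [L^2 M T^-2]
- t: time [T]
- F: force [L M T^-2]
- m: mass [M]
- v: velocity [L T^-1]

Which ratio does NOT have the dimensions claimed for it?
(C) F/v does not give momentum

(A) E/t: [L^2 M T^-3] = power [L^2 M T^-3] ✓
(B) F/m: [L T^-2] = acceleration [L T^-2] ✓
(C) F/v: [M T^-1] ≠ momentum [L M T^-1] ✗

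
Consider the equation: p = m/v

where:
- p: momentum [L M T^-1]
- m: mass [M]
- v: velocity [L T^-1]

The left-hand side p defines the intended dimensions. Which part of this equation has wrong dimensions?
The right-hand side term m/v

p has dimensions [L M T^-1], but m/v has dimensions [L^-1 M T], so the term m/v is dimensionally wrong for p.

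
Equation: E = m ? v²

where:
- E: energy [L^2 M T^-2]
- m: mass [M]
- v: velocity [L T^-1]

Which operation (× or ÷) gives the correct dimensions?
multiplication (×): E = m × v²

E [L^2 M T^-2]; m [M]; v² [L^2 T^-2].
m × v² → [L^2 M T^-2] ✓
m ÷ v² → [L^-2 M T^2] ✗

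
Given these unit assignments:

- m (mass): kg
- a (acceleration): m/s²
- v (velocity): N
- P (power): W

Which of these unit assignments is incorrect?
v

The variable v (velocity) should have units m/s, not N.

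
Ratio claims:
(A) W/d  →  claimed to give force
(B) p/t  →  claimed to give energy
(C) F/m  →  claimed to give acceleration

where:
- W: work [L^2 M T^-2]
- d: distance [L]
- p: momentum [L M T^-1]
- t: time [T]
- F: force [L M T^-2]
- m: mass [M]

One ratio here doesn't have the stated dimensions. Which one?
(B) p/t does not give energy

(A) W/d: [L M T^-2] = force [L M T^-2] ✓
(B) p/t: [L M T^-2] ≠ energy [L^2 M T^-2] ✗
(C) F/m: [L T^-2] = acceleration [L T^-2] ✓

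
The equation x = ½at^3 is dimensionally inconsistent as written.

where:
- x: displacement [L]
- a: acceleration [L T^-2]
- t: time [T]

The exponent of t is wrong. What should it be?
The exponent of t should be 2: x = ½at^2

The LHS x has dimensions [L]; t has dimensions [T].
As written, the RHS ½at^3 (exponent 3 on t) has dimensions [L T], which does not match.
With exponent 2, the RHS ½at^2 has dimensions [L], matching the LHS.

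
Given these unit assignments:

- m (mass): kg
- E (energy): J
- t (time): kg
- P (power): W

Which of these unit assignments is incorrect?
t

The variable t (time) should have units s, not kg.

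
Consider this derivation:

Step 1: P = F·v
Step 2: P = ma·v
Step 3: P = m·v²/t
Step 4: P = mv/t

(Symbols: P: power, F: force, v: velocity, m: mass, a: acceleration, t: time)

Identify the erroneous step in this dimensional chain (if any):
Step 4

Step 1: P = F·v → LHS [L^2 M T^-3], RHS [L^2 M T^-3] ✓
Step 2: P = ma·v → LHS [L^2 M T^-3], RHS [L^2 M T^-3] ✓
Step 3: P = m·v²/t → LHS [L^2 M T^-3], RHS [L^2 M T^-3] ✓
Step 4: P = mv/t → LHS [L^2 M T^-3], RHS [L M T^-2] ✗

The first dimensional inconsistency appears in step 4: P = mv/t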